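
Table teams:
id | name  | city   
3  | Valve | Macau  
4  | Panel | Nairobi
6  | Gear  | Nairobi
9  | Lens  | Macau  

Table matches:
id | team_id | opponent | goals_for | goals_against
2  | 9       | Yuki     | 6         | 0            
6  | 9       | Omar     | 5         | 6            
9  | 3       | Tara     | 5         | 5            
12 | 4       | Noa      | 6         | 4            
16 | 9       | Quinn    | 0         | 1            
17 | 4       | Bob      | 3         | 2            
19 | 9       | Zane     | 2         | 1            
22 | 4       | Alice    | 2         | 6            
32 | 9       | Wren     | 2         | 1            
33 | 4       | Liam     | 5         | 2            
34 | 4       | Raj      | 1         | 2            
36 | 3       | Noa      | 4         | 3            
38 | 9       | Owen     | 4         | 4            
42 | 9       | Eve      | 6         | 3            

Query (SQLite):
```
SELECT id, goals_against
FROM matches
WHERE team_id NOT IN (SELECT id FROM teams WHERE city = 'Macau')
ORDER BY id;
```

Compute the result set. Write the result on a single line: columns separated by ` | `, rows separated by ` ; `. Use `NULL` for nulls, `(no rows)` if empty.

Inner query: teams.id where city = 'Macau'.
Outer: keep matches rows whose team_id is not in that set.
Inner query → {3, 9}

12 | 4 ; 17 | 2 ; 22 | 6 ; 33 | 2 ; 34 | 2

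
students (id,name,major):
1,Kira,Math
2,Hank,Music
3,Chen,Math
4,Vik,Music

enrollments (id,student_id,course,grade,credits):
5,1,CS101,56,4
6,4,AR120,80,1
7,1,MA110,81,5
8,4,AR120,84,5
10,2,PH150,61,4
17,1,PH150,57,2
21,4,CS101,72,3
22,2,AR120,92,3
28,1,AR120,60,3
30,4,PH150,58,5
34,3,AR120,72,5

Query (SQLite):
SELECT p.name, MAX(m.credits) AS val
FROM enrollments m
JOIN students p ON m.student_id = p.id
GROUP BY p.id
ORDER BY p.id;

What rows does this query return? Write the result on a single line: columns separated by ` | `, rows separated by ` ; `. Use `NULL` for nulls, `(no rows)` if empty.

Join each enrollments row to its students via student_id.
Group joined rows by students.id; compute MAX(m.credits) per group.
  1: ids {5, 7, 17, 28} → MAX(m.credits)=5
  2: ids {10, 22} → MAX(m.credits)=4
  3: ids {34} → MAX(m.credits)=5
  4: ids {6, 8, 21, 30} → MAX(m.credits)=5

Kira | 5 ; Hank | 4 ; Chen | 5 ; Vik | 5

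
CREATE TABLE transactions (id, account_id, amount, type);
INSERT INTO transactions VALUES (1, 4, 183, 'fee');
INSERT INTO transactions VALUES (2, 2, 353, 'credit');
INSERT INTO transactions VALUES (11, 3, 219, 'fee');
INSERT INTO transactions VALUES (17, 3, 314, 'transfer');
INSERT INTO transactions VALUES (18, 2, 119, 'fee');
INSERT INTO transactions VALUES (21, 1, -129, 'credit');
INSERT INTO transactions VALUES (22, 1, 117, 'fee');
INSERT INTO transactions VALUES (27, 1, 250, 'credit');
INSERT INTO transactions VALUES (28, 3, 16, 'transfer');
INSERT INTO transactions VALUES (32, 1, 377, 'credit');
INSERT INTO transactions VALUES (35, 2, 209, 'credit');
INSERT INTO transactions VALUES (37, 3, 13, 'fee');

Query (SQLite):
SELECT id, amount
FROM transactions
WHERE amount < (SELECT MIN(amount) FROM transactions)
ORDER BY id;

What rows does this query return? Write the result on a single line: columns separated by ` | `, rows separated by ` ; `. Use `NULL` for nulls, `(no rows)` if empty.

(no rows)

Scalar subquery: MIN(amount) over all transactions rows = -129.
Keep rows where amount < that value.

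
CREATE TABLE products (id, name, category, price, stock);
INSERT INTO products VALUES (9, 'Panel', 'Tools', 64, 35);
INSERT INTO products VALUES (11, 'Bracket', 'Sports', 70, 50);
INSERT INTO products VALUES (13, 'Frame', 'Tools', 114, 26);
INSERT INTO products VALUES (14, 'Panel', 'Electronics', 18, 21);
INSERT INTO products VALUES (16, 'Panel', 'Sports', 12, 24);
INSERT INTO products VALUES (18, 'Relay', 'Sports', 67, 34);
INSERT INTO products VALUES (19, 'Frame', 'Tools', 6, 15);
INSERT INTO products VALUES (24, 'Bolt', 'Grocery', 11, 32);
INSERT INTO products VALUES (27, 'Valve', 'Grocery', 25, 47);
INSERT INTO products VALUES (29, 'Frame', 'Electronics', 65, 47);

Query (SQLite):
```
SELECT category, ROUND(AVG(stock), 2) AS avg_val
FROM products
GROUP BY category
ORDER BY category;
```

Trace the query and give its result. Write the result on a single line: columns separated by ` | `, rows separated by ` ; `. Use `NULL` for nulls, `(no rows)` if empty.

Electronics | 34 ; Grocery | 39.5 ; Sports | 36 ; Tools | 25.33

Partition products by category; compute ROUND(AVG(stock), 2) within each group.
  Electronics: ids {14, 29} → ROUND(AVG(stock), 2)=34
  Grocery: ids {24, 27} → ROUND(AVG(stock), 2)=39.5
  Sports: ids {11, 16, 18} → ROUND(AVG(stock), 2)=36
  Tools: ids {9, 13, 19} → ROUND(AVG(stock), 2)=25.33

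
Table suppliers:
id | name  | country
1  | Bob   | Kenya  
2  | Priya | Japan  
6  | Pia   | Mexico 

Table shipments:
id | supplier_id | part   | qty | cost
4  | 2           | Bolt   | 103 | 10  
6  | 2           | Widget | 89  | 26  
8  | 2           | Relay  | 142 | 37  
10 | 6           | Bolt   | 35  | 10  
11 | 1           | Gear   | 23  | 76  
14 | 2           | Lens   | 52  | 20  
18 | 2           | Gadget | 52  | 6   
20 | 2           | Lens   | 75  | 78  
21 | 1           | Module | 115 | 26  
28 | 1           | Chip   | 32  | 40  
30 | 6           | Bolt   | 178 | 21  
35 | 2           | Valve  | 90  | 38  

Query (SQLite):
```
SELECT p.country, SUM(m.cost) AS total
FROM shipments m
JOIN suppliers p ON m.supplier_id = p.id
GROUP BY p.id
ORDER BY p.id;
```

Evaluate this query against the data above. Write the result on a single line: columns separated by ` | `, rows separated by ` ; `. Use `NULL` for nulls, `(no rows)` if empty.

Kenya | 142 ; Japan | 215 ; Mexico | 31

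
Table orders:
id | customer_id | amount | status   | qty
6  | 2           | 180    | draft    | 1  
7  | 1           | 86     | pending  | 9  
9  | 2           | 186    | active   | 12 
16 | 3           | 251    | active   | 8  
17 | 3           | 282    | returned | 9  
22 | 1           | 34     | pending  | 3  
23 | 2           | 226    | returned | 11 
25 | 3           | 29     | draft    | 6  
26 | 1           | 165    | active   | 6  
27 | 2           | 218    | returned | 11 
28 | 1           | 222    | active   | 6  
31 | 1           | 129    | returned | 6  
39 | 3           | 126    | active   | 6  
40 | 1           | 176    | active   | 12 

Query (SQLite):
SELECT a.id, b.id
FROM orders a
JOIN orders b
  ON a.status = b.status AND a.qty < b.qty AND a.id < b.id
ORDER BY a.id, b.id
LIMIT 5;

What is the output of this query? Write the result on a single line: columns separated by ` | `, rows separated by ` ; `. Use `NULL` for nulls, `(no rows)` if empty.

Pairs (a,b) with same status, a.qty < b.qty, a.id < b.id.
status groups: active:{9,16,26,28,39,40} draft:{6,25} pending:{7,22} returned:{17,23,27,31}
Ordered by (a.id, b.id); first 5.

6 | 25 ; 16 | 40 ; 17 | 23 ; 17 | 27 ; 26 | 40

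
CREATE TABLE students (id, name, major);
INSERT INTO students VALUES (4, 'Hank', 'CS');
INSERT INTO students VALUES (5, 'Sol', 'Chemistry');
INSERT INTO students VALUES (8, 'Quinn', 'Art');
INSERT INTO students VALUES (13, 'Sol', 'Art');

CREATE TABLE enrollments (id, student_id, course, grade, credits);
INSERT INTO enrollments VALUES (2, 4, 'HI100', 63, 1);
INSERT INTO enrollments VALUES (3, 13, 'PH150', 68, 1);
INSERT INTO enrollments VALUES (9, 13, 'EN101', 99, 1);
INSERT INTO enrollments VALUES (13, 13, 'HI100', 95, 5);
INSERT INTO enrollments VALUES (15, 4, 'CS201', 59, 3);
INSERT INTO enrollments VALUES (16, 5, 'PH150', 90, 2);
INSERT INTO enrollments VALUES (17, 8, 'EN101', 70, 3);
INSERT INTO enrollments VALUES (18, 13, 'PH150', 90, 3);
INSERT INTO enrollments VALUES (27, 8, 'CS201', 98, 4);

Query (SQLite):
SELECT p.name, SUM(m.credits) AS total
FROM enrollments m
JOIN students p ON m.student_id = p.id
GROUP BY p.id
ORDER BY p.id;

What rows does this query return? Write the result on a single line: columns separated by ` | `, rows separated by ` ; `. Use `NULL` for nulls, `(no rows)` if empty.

Hank | 4 ; Sol | 2 ; Quinn | 7 ; Sol | 10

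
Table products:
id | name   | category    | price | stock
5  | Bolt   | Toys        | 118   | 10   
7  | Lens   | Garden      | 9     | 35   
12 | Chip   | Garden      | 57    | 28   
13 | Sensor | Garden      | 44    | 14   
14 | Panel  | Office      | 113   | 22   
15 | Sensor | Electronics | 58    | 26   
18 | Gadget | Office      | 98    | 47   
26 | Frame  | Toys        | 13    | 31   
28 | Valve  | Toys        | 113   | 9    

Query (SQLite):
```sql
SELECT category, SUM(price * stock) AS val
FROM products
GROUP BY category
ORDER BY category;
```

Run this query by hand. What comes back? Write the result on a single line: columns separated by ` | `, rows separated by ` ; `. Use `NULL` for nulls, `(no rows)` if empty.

For each row compute price * stock.
Group by category; take SUM of the expression per group.
  Electronics: ids {15} → SUM(price * stock)=1508
  Garden: ids {7, 12, 13} → SUM(price * stock)=2527
  Office: ids {14, 18} → SUM(price * stock)=7092
  Toys: ids {5, 26, 28} → SUM(price * stock)=2600

Electronics | 1508 ; Garden | 2527 ; Office | 7092 ; Toys | 2600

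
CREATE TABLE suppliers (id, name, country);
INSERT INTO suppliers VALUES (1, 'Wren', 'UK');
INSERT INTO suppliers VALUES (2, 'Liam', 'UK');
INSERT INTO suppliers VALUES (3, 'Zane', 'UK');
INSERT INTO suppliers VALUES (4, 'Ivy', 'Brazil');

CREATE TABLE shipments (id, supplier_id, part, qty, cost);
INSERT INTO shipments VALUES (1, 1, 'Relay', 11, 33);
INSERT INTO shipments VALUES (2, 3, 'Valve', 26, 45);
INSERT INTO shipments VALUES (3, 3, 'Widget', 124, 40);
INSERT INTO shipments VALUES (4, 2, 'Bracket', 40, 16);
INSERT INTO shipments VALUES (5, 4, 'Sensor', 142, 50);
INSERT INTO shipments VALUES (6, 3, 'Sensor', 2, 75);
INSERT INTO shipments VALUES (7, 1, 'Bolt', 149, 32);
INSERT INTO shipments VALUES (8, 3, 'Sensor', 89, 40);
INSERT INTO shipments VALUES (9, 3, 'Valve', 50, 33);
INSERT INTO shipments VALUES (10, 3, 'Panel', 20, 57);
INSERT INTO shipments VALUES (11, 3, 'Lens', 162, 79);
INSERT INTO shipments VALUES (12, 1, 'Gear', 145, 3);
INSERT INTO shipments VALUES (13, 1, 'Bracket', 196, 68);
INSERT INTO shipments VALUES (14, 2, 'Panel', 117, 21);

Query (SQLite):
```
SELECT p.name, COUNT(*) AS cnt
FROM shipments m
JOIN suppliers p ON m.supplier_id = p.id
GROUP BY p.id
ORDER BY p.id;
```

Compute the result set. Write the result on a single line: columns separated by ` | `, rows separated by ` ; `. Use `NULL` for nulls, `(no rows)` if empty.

Join each shipments row to its suppliers via supplier_id.
Group joined rows by suppliers.id; compute COUNT(*) per group.
  1: ids {1, 7, 12, 13} → COUNT(*)=4
  2: ids {4, 14} → COUNT(*)=2
  3: ids {2, 3, 6, 8, 9, 10, 11} → COUNT(*)=7
  4: ids {5} → COUNT(*)=1

Wren | 4 ; Liam | 2 ; Zane | 7 ; Ivy | 1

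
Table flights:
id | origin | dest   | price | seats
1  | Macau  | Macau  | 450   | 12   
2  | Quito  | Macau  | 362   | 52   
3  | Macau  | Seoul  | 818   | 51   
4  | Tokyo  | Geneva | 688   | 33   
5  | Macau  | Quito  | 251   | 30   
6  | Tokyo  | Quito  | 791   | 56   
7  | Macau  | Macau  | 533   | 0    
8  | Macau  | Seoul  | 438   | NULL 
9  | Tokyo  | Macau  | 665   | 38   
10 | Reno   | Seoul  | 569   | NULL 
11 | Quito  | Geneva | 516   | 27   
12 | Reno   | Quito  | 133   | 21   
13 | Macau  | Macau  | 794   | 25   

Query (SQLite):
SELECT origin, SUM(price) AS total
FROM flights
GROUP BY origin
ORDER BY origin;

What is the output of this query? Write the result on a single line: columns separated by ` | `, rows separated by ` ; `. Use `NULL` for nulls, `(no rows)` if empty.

Macau | 3284 ; Quito | 878 ; Reno | 702 ; Tokyo | 2144

Partition flights by origin; compute SUM(price) within each group.
  Macau: ids {1, 3, 5, 7, 8, 13} → SUM(price)=3284
  Quito: ids {2, 11} → SUM(price)=878
  Reno: ids {10, 12} → SUM(price)=702
  Tokyo: ids {4, 6, 9} → SUM(price)=2144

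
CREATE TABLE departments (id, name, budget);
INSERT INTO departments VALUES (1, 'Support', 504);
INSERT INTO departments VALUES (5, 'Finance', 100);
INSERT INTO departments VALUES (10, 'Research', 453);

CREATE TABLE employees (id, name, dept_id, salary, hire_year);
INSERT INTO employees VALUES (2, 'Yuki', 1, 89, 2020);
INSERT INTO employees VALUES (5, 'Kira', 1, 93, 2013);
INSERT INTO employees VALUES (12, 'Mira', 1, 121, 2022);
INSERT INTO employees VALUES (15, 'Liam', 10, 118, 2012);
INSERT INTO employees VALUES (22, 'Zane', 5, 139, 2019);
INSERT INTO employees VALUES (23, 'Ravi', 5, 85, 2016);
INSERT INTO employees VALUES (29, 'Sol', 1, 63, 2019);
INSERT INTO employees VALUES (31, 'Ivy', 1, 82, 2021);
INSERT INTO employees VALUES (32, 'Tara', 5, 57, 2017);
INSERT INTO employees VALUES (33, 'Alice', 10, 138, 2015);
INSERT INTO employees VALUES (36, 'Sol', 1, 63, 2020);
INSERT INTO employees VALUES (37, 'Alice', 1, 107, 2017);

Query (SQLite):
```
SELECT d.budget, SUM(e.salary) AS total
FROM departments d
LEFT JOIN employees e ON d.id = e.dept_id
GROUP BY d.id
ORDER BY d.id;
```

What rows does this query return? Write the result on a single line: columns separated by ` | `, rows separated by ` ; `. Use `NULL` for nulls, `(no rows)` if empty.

504 | 618 ; 100 | 281 ; 453 | 256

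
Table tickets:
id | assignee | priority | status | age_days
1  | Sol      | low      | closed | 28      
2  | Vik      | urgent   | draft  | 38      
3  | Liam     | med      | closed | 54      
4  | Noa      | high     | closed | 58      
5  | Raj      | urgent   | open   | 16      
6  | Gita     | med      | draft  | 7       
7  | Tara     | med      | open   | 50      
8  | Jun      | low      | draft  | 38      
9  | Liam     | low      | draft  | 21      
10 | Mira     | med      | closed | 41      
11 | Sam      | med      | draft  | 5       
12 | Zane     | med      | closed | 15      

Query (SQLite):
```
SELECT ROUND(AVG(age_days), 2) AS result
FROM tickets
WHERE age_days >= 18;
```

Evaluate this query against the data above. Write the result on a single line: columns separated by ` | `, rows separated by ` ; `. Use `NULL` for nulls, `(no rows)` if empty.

41

Rows where age_days >= 18 → age_days values: [28, 38, 54, 58, 50, 38, 21, 41].
AVG = 328 / 8 (rounded to 2 dp).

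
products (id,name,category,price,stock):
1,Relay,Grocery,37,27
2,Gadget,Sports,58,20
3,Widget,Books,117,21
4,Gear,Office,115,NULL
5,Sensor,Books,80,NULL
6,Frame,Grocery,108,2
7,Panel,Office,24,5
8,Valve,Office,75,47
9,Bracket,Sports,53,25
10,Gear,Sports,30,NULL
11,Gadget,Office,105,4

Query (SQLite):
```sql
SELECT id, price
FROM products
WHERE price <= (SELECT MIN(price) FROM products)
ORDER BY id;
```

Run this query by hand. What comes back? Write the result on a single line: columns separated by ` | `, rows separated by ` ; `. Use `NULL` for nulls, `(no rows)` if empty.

7 | 24

Scalar subquery: MIN(price) over all products rows = 24.
Keep rows where price <= that value.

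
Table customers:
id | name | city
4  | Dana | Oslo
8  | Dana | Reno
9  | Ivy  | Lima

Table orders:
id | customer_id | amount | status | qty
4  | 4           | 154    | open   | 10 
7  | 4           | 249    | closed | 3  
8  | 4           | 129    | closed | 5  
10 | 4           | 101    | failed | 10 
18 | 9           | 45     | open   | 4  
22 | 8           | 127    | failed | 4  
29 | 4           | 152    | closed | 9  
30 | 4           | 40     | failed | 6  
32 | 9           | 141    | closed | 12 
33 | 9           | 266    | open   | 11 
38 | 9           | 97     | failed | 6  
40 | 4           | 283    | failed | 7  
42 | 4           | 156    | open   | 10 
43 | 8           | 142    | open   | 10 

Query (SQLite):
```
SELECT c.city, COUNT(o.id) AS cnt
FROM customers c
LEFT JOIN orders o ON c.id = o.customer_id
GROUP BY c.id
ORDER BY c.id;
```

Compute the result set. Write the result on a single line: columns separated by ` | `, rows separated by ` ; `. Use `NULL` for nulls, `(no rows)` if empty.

Oslo | 8 ; Reno | 2 ; Lima | 4

LEFT JOIN keeps every customers row; unmatched ones get NULL for orders columns.
Group by customers.id and compute COUNT(o.id). COUNT(col) of an all-NULL group is 0.
  4: ids {4, 7, 8, 10, 29, 30, 40, 42} → COUNT(o.id)=8
  8: ids {22, 43} → COUNT(o.id)=2
  9: ids {18, 32, 33, 38} → COUNT(o.id)=4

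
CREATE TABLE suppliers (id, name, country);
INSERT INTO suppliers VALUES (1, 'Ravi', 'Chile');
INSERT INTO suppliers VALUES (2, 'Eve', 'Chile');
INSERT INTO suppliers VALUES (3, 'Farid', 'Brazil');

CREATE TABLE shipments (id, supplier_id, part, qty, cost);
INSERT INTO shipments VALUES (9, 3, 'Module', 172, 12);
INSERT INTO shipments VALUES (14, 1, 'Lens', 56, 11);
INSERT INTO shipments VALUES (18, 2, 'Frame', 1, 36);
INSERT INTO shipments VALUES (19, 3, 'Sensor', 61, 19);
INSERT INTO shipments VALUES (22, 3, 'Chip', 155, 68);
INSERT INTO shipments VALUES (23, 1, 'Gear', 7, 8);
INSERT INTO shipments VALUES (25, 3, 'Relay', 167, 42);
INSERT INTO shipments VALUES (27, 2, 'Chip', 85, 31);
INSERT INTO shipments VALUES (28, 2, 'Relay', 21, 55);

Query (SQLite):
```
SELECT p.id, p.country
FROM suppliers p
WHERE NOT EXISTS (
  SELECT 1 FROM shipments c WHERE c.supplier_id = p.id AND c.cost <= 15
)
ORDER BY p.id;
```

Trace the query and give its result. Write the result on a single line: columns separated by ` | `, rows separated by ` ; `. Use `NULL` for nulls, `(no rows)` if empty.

For each suppliers row, check whether any shipments with matching supplier_id has cost <= 15.
Keep rows where that is false.

2 | Chile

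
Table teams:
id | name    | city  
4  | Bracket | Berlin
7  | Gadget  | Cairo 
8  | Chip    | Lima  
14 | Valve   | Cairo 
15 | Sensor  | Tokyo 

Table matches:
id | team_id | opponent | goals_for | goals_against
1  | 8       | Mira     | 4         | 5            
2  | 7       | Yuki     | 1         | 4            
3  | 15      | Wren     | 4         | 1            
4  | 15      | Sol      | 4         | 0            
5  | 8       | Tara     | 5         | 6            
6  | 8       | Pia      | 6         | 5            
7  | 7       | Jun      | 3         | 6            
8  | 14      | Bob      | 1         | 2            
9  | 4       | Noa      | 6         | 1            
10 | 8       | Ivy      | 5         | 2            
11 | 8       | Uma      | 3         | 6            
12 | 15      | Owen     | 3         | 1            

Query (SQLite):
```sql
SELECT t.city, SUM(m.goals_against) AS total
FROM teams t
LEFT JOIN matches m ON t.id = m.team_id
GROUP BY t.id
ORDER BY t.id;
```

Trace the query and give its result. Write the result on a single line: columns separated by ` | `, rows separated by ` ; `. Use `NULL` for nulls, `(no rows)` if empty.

Berlin | 1 ; Cairo | 10 ; Lima | 24 ; Cairo | 2 ; Tokyo | 2

LEFT JOIN keeps every teams row; unmatched ones get NULL for matches columns.
Group by teams.id and compute SUM(m.goals_against). SUM over an all-NULL group is NULL.
  4: ids {9} → SUM(m.goals_against)=1
  7: ids {2, 7} → SUM(m.goals_against)=10
  8: ids {1, 5, 6, 10, 11} → SUM(m.goals_against)=24
  14: ids {8} → SUM(m.goals_against)=2
  15: ids {3, 4, 12} → SUM(m.goals_against)=2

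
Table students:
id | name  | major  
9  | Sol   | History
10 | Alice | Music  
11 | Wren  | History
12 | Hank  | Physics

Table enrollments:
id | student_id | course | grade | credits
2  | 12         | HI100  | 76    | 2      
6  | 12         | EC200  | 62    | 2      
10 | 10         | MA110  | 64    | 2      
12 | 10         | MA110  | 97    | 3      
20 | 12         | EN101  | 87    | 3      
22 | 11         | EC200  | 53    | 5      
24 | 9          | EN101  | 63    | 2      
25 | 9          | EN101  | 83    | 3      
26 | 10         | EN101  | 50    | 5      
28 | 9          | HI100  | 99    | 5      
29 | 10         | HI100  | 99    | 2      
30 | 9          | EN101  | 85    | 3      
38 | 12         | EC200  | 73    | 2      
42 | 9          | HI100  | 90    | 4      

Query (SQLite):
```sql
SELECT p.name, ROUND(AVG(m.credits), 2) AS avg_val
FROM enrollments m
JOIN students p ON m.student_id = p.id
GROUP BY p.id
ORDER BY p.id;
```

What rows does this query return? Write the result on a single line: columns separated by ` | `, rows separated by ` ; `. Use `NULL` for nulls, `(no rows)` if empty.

Sol | 3.4 ; Alice | 3 ; Wren | 5 ; Hank | 2.25

Join each enrollments row to its students via student_id.
Group joined rows by students.id; compute ROUND(AVG(m.credits), 2) per group.
  9: ids {24, 25, 28, 30, 42} → ROUND(AVG(m.credits), 2)=3.4
  10: ids {10, 12, 26, 29} → ROUND(AVG(m.credits), 2)=3
  11: ids {22} → ROUND(AVG(m.credits), 2)=5
  12: ids {2, 6, 20, 38} → ROUND(AVG(m.credits), 2)=2.25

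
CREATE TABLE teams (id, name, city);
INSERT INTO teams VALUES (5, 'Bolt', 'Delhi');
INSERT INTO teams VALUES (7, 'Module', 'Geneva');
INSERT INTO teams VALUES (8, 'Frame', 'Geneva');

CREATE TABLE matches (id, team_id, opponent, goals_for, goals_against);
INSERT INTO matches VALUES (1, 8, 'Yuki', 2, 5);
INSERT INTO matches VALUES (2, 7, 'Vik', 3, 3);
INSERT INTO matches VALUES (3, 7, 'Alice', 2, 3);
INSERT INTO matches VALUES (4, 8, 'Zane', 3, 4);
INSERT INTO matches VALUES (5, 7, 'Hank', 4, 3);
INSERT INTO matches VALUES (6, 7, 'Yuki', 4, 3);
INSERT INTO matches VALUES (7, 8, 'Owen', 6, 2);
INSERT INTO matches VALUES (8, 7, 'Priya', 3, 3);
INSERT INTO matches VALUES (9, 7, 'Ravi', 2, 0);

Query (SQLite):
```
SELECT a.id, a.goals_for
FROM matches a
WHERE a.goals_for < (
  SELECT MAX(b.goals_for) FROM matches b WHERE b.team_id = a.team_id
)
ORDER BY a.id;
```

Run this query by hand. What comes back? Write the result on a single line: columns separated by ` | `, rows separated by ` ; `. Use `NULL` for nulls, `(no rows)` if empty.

1 | 2 ; 2 | 3 ; 3 | 2 ; 4 | 3 ; 8 | 3 ; 9 | 2

For each matches row a, compute MAX(goals_for) over rows sharing a.team_id.
Keep row a if a.goals_for < that per-group MAX.
  team_id=7: MAX(goals_for) = 4
  team_id=8: MAX(goals_for) = 6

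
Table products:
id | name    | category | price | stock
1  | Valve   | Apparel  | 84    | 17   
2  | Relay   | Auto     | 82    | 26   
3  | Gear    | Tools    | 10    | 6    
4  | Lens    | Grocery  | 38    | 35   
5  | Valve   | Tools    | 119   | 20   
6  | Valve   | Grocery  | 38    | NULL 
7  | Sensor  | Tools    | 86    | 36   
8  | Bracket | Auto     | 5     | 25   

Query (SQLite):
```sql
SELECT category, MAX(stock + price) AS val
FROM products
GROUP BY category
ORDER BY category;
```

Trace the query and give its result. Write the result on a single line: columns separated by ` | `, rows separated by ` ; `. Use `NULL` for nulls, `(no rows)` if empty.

Apparel | 101 ; Auto | 108 ; Grocery | 73 ; Tools | 139

For each row compute stock + price.
Group by category; take MAX of the expression per group.
  Apparel: ids {1} → MAX(stock + price)=101
  Auto: ids {2, 8} → MAX(stock + price)=108
  Grocery: ids {4, 6} → MAX(stock + price)=73
  Tools: ids {3, 5, 7} → MAX(stock + price)=139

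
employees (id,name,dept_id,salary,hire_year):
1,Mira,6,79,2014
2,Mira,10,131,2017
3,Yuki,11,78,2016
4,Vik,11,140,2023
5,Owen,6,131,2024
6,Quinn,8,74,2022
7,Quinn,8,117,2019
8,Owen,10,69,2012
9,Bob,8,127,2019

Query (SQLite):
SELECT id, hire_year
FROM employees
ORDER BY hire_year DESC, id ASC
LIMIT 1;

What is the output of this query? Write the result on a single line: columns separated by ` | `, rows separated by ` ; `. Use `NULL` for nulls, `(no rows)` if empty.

Sort by hire_year desc, tiebreak id asc: (2024, id=5), (2023, id=4), (2022, id=6), (2019, id=7) …. Take first 1.

5 | 2024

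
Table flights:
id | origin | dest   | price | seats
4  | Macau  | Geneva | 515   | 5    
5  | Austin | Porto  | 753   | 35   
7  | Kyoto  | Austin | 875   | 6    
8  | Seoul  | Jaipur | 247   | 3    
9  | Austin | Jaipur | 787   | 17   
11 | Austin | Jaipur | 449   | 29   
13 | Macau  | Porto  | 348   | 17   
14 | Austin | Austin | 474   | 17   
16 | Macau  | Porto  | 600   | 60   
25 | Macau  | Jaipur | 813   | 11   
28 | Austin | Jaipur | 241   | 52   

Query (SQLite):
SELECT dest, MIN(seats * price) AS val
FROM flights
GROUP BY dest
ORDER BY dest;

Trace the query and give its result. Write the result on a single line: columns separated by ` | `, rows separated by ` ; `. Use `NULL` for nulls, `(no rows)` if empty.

For each row compute seats * price.
Group by dest; take MIN of the expression per group.
  Austin: ids {7, 14} → MIN(seats * price)=5250
  Geneva: ids {4} → MIN(seats * price)=2575
  Jaipur: ids {8, 9, 11, 25, 28} → MIN(seats * price)=741
  Porto: ids {5, 13, 16} → MIN(seats * price)=5916

Austin | 5250 ; Geneva | 2575 ; Jaipur | 741 ; Porto | 5916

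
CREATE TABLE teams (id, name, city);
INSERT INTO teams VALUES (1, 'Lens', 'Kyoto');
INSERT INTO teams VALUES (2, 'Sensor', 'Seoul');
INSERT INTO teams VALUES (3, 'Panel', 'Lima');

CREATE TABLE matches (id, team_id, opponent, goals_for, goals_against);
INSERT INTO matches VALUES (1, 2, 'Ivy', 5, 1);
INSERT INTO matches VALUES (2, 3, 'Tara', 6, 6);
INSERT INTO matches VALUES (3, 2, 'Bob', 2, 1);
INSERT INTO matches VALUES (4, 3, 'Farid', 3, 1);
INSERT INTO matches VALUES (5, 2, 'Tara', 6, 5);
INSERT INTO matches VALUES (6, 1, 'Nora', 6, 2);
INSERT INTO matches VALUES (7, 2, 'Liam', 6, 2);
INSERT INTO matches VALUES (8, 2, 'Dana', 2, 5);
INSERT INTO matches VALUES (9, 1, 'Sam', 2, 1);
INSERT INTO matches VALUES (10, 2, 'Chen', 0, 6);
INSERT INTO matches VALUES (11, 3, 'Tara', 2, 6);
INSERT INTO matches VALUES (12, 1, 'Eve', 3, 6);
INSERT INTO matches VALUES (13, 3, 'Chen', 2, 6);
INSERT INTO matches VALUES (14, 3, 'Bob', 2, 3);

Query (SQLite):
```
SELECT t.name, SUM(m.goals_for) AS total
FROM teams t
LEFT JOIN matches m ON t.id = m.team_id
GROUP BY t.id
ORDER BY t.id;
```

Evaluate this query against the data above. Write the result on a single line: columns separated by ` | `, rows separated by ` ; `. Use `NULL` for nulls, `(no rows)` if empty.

LEFT JOIN keeps every teams row; unmatched ones get NULL for matches columns.
Group by teams.id and compute SUM(m.goals_for). SUM over an all-NULL group is NULL.
  1: ids {6, 9, 12} → SUM(m.goals_for)=11
  2: ids {1, 3, 5, 7, 8, 10} → SUM(m.goals_for)=21
  3: ids {2, 4, 11, 13, 14} → SUM(m.goals_for)=15

Lens | 11 ; Sensor | 21 ; Panel | 15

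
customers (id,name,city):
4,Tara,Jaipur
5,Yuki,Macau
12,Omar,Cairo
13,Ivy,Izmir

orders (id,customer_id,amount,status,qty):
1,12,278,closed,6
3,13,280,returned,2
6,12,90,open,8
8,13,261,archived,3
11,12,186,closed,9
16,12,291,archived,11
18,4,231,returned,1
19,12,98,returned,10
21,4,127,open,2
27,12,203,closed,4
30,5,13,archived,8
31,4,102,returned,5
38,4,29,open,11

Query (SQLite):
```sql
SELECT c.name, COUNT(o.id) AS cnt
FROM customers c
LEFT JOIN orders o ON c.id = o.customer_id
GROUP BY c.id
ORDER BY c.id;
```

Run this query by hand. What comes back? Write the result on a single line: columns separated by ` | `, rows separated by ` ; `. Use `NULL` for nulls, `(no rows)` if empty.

Tara | 4 ; Yuki | 1 ; Omar | 6 ; Ivy | 2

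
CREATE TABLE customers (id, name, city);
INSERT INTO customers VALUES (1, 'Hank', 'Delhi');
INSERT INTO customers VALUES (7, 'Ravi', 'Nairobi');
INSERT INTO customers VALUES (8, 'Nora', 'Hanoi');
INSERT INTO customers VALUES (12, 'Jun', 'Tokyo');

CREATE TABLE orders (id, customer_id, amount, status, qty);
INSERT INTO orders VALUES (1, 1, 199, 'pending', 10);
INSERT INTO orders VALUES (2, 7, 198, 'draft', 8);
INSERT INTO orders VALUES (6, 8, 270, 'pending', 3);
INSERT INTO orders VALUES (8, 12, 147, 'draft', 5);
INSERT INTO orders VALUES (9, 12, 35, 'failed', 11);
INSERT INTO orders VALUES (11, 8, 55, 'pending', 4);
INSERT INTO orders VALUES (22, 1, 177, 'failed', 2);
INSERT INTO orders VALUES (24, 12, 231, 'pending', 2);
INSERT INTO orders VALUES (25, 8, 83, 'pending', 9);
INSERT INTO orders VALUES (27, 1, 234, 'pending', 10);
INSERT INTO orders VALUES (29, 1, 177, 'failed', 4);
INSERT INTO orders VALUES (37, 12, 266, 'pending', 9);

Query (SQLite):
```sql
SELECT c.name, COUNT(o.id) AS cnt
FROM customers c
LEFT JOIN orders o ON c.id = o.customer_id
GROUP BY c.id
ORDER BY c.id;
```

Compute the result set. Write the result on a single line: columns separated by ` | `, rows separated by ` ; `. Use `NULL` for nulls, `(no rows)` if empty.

LEFT JOIN keeps every customers row; unmatched ones get NULL for orders columns.
Group by customers.id and compute COUNT(o.id). COUNT(col) of an all-NULL group is 0.
  1: ids {1, 22, 27, 29} → COUNT(o.id)=4
  7: ids {2} → COUNT(o.id)=1
  8: ids {6, 11, 25} → COUNT(o.id)=3
  12: ids {8, 9, 24, 37} → COUNT(o.id)=4

Hank | 4 ; Ravi | 1 ; Nora | 3 ; Jun | 4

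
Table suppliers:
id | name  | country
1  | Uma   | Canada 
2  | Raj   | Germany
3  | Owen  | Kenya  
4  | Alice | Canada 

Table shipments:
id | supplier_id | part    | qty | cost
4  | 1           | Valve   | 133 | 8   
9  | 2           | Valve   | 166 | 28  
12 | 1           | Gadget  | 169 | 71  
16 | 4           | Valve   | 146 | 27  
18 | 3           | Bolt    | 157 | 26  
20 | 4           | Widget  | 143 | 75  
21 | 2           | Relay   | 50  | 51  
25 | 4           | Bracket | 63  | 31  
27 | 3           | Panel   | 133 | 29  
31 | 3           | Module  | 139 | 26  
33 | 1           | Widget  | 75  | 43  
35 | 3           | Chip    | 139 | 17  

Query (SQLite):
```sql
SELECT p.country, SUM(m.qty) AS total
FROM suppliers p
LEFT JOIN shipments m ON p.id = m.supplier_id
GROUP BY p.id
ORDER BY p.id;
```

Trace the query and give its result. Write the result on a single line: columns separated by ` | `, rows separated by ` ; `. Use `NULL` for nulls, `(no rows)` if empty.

Canada | 377 ; Germany | 216 ; Kenya | 568 ; Canada | 352

LEFT JOIN keeps every suppliers row; unmatched ones get NULL for shipments columns.
Group by suppliers.id and compute SUM(m.qty). SUM over an all-NULL group is NULL.
  1: ids {4, 12, 33} → SUM(m.qty)=377
  2: ids {9, 21} → SUM(m.qty)=216
  3: ids {18, 27, 31, 35} → SUM(m.qty)=568
  4: ids {16, 20, 25} → SUM(m.qty)=352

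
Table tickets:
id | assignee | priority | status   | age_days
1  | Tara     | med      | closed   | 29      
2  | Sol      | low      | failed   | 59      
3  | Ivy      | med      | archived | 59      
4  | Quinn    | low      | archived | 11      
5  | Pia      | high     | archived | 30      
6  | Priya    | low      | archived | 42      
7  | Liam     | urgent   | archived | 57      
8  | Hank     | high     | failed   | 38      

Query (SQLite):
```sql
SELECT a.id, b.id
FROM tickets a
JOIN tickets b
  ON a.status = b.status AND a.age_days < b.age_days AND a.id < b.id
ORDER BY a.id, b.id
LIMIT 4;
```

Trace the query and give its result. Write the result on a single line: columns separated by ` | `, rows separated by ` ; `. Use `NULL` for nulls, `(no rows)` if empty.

4 | 5 ; 4 | 6 ; 4 | 7 ; 5 | 6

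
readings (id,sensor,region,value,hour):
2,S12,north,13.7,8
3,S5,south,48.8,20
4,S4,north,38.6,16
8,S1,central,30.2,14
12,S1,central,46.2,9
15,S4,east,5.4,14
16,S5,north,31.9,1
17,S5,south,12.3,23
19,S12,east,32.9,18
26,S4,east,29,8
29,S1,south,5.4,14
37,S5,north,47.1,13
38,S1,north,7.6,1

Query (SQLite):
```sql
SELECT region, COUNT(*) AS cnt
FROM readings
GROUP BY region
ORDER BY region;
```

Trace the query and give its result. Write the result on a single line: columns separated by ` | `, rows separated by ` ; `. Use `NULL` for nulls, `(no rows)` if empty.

Partition readings by region; compute COUNT(*) within each group.
  central: ids {8, 12} → COUNT(*)=2
  east: ids {15, 19, 26} → COUNT(*)=3
  north: ids {2, 4, 16, 37, 38} → COUNT(*)=5
  south: ids {3, 17, 29} → COUNT(*)=3

central | 2 ; east | 3 ; north | 5 ; south | 3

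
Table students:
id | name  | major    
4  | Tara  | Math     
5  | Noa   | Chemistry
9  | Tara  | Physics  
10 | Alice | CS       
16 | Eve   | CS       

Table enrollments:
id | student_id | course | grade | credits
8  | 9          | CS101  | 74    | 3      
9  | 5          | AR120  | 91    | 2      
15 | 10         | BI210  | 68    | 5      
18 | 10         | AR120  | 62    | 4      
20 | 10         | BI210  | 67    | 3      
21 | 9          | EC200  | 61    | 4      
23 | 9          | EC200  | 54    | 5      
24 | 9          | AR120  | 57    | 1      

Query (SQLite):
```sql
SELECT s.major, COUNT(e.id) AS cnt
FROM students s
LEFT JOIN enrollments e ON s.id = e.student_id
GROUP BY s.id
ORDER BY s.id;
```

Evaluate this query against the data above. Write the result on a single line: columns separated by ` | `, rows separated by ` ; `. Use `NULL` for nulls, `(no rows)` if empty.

LEFT JOIN keeps every students row; unmatched ones get NULL for enrollments columns.
Group by students.id and compute COUNT(e.id). COUNT(col) of an all-NULL group is 0.
  4: ids {—} → COUNT(e.id)=0
  5: ids {9} → COUNT(e.id)=1
  9: ids {8, 21, 23, 24} → COUNT(e.id)=4
  10: ids {15, 18, 20} → COUNT(e.id)=3
  16: ids {—} → COUNT(e.id)=0

Math | 0 ; Chemistry | 1 ; Physics | 4 ; CS | 3 ; CS | 0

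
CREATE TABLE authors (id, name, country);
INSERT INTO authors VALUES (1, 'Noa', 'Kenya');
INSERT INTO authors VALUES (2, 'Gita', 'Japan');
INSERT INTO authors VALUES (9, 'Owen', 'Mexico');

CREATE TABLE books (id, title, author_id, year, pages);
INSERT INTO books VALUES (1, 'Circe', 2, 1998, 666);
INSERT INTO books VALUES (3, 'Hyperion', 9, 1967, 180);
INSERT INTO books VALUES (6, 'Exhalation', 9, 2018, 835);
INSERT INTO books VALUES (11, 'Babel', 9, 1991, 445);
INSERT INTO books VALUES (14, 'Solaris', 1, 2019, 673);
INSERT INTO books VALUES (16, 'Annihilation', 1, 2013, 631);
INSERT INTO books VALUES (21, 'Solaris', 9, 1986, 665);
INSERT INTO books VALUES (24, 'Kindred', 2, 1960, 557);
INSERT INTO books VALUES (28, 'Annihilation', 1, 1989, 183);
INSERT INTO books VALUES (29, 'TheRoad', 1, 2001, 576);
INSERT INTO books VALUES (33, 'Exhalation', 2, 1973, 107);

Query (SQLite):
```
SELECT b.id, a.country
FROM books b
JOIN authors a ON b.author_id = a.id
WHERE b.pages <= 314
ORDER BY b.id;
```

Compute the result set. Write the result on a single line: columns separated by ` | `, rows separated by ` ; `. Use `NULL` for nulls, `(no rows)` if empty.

3 | Mexico ; 28 | Kenya ; 33 | Japan

Each books row matches the authors row where author_id = authors.id.
Then keep rows with b.pages <= 314.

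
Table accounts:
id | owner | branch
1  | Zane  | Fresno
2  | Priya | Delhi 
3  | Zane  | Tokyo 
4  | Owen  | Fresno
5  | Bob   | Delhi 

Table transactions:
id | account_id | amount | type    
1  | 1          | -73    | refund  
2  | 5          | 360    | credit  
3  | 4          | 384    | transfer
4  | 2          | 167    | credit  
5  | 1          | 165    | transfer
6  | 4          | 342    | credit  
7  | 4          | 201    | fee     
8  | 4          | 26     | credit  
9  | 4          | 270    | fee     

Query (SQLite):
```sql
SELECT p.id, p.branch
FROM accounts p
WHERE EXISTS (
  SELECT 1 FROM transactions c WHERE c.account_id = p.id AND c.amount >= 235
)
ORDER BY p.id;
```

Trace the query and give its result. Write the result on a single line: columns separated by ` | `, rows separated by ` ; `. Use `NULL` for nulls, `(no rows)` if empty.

For each accounts row, check whether any transactions with matching account_id has amount >= 235.
Keep rows where that is true.

4 | Fresno ; 5 | Delhi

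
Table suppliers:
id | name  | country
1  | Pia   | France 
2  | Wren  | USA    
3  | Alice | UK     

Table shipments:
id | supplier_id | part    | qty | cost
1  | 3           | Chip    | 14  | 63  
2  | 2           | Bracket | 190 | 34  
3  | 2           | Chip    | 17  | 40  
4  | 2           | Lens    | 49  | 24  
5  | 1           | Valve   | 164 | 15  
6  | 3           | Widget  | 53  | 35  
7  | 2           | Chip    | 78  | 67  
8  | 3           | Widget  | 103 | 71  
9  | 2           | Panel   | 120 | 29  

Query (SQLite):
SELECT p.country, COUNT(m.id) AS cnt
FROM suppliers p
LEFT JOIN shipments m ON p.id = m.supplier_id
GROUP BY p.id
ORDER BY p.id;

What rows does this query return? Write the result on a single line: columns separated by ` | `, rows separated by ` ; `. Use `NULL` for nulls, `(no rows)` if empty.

LEFT JOIN keeps every suppliers row; unmatched ones get NULL for shipments columns.
Group by suppliers.id and compute COUNT(m.id). COUNT(col) of an all-NULL group is 0.
  1: ids {5} → COUNT(m.id)=1
  2: ids {2, 3, 4, 7, 9} → COUNT(m.id)=5
  3: ids {1, 6, 8} → COUNT(m.id)=3

France | 1 ; USA | 5 ; UK | 3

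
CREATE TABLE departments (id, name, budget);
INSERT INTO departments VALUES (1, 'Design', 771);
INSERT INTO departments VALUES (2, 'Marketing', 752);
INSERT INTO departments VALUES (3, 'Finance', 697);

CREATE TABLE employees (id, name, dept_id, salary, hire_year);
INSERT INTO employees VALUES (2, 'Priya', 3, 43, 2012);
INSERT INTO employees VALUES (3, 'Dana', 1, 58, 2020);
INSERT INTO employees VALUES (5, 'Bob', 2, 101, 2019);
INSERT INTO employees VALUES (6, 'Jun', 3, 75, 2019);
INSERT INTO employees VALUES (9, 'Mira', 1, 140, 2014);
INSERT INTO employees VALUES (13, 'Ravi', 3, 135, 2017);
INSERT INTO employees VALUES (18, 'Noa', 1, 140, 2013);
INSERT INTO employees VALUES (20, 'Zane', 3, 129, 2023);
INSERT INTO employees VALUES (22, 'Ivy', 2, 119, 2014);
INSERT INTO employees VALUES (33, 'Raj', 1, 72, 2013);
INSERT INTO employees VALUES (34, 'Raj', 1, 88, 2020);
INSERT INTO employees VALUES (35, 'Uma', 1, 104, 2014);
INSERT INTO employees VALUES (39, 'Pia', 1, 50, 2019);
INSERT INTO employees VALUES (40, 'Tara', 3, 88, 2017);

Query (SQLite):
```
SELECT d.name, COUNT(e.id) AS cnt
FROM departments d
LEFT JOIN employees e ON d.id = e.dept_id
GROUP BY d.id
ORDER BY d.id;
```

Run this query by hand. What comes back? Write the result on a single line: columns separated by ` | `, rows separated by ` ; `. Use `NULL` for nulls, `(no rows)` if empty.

Design | 7 ; Marketing | 2 ; Finance | 5

LEFT JOIN keeps every departments row; unmatched ones get NULL for employees columns.
Group by departments.id and compute COUNT(e.id). COUNT(col) of an all-NULL group is 0.
  1: ids {3, 9, 18, 33, 34, 35, 39} → COUNT(e.id)=7
  2: ids {5, 22} → COUNT(e.id)=2
  3: ids {2, 6, 13, 20, 40} → COUNT(e.id)=5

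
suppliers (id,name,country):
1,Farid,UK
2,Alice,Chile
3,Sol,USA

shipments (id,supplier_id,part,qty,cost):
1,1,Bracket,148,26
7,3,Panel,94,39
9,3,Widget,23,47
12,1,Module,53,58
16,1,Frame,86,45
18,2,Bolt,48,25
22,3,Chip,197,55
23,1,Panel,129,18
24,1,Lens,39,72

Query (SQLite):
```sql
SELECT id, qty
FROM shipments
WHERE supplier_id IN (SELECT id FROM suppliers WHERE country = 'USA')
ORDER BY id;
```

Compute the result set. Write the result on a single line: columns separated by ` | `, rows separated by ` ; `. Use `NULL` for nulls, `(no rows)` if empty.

Inner query: suppliers.id where country = 'USA'.
Outer: keep shipments rows whose supplier_id is in that set.
Inner query → {3}

7 | 94 ; 9 | 23 ; 22 | 197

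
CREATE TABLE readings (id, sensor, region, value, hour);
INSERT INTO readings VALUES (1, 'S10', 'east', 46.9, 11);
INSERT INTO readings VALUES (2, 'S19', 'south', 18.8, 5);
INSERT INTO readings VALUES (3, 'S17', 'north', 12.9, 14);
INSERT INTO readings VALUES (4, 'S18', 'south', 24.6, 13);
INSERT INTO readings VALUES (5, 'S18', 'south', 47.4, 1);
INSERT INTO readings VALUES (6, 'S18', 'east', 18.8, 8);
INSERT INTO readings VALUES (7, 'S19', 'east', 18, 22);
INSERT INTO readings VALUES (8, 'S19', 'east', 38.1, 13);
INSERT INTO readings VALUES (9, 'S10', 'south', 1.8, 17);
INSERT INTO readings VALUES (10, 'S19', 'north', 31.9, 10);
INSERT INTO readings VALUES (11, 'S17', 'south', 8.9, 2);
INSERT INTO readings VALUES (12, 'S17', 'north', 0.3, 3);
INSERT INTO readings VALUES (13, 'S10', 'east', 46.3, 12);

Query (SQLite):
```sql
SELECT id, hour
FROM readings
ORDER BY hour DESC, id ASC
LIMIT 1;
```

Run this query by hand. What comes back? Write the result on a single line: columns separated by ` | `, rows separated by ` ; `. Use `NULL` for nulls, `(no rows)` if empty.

Sort by hour desc, tiebreak id asc: (22, id=7), (17, id=9), (14, id=3), (13, id=4) …. Take first 1.

7 | 22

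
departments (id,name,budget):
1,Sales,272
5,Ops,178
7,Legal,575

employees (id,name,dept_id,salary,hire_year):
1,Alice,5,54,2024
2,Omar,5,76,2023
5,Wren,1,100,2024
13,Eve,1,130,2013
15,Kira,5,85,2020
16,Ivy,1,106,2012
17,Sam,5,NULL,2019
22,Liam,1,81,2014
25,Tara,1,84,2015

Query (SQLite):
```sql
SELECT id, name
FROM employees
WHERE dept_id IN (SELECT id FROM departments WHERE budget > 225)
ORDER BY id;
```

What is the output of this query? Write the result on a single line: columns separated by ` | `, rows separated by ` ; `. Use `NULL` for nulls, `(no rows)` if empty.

Inner query: departments.id where budget > 225.
Outer: keep employees rows whose dept_id is in that set.
Inner query → {1, 7}

5 | Wren ; 13 | Eve ; 16 | Ivy ; 22 | Liam ; 25 | Tara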